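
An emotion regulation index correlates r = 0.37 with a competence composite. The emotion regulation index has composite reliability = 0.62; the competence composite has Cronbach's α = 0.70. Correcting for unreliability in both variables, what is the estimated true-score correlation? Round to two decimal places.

0.56

r_true = r_obs / √(r_xx · r_yy) = 0.37 / √(0.62 × 0.70) = 0.37 / √0.4340 = 0.37 / 0.6588 ≈ 0.56.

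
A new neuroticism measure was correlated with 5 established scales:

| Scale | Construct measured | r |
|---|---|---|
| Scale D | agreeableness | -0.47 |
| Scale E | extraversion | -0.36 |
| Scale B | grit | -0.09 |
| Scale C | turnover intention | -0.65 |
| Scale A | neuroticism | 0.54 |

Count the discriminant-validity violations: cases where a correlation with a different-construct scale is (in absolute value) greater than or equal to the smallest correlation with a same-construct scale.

1

Convergent (same construct = neuroticism): Scale A.
Smallest convergent = 0.54. Discriminant |r|: 0.47, 0.36, 0.09, 0.65; count ≥ 0.54 → 1.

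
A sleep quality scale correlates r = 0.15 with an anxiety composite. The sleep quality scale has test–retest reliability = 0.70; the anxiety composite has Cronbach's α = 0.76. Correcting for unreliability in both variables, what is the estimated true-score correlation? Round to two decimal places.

r_true = r_obs / √(r_xx · r_yy) = 0.15 / √(0.70 × 0.76) = 0.15 / √0.5320 = 0.15 / 0.7294 ≈ 0.21.

0.21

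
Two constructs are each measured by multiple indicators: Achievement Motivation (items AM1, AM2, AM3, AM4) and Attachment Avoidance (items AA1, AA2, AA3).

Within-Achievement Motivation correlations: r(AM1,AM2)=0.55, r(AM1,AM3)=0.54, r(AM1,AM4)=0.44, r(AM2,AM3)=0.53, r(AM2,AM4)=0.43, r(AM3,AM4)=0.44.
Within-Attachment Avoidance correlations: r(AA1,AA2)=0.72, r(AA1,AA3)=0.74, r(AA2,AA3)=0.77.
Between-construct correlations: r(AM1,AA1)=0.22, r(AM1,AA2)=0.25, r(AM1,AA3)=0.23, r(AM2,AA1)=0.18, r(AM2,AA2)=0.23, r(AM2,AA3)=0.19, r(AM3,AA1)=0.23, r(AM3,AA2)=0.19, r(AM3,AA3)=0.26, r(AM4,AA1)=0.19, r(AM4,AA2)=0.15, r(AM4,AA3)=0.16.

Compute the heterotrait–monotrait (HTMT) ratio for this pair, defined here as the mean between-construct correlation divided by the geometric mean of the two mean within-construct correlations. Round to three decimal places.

Between-construct mean = 2.48/12 = 0.2067.
Mean within-AM = 2.93/6 = 0.4883; mean within-AA = 2.23/3 = 0.7433.
Geometric mean = √(0.4883 × 0.7433) = 0.6025.
HTMT = 0.2067 / 0.6025 = 0.343.

0.343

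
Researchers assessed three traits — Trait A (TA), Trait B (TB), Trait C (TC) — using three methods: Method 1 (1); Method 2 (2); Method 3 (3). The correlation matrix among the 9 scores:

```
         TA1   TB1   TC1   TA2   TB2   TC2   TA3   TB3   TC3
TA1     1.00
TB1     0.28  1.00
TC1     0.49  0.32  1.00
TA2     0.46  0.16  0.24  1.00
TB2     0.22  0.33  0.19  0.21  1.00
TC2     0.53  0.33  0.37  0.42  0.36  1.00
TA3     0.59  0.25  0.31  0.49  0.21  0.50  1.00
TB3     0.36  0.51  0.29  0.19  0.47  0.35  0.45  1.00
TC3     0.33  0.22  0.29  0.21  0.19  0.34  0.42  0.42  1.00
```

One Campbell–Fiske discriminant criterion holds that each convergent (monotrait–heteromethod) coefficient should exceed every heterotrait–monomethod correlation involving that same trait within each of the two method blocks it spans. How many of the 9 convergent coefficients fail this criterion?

Each convergent coefficient versus the relevant comparison correlations:
TA (methods 1·2): 0.46 vs {0.28, 0.21, 0.49, 0.42} → fail.
TA (methods 1·3): 0.59 vs {0.28, 0.45, 0.49, 0.42} → pass.
TA (methods 2·3): 0.49 vs {0.21, 0.45, 0.42, 0.42} → pass.
TB (methods 1·2): 0.33 vs {0.28, 0.21, 0.32, 0.36} → fail.
TB (methods 1·3): 0.51 vs {0.28, 0.45, 0.32, 0.42} → pass.
TB (methods 2·3): 0.47 vs {0.21, 0.45, 0.36, 0.42} → pass.
TC (methods 1·2): 0.37 vs {0.49, 0.42, 0.32, 0.36} → fail.
TC (methods 1·3): 0.29 vs {0.49, 0.42, 0.32, 0.42} → fail.
TC (methods 2·3): 0.34 vs {0.42, 0.42, 0.36, 0.42} → fail.
5 of 9 fail.

5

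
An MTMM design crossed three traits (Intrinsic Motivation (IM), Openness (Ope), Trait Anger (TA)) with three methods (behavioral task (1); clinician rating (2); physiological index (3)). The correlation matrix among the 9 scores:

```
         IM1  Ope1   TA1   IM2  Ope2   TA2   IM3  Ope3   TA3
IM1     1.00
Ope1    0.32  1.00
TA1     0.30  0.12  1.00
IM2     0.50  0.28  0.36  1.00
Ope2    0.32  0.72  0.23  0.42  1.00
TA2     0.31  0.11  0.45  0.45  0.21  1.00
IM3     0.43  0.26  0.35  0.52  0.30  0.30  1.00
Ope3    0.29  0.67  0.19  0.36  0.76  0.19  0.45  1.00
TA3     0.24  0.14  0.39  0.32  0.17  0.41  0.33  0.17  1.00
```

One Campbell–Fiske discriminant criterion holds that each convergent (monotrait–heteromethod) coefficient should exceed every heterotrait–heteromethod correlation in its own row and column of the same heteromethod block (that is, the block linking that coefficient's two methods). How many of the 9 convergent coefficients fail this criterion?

0

Convergent coefficients and their comparison sets:
IM (methods 1·2): 0.50 vs {0.32, 0.28, 0.31, 0.36} → pass.
IM (methods 1·3): 0.43 vs {0.29, 0.26, 0.24, 0.35} → pass.
IM (methods 2·3): 0.52 vs {0.36, 0.30, 0.32, 0.30} → pass.
Ope (methods 1·2): 0.72 vs {0.28, 0.32, 0.11, 0.23} → pass.
Ope (methods 1·3): 0.67 vs {0.26, 0.29, 0.14, 0.19} → pass.
Ope (methods 2·3): 0.76 vs {0.30, 0.36, 0.17, 0.19} → pass.
TA (methods 1·2): 0.45 vs {0.36, 0.31, 0.23, 0.11} → pass.
TA (methods 1·3): 0.39 vs {0.35, 0.24, 0.19, 0.14} → pass.
TA (methods 2·3): 0.41 vs {0.30, 0.32, 0.19, 0.17} → pass.
0 of 9 fail.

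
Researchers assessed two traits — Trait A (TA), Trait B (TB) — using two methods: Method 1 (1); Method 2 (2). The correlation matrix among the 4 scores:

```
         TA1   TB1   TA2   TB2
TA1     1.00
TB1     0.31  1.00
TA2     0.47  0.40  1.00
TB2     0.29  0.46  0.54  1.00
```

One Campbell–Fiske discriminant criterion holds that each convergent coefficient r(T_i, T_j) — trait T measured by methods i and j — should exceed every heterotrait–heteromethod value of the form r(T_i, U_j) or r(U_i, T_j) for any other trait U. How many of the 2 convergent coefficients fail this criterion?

0

Checking each validity diagonal entry against its comparison values:
TA (methods 1·2): 0.47 vs {0.29, 0.40} → pass.
TB (methods 1·2): 0.46 vs {0.40, 0.29} → pass.
0 of 2 fail.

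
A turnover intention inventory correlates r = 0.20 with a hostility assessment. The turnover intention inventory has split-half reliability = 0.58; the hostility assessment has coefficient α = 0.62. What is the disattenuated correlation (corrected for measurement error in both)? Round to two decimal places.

0.33

r_true = r_obs / √(r_xx · r_yy) = 0.20 / √(0.58 × 0.62) = 0.20 / √0.3596 = 0.20 / 0.5997 ≈ 0.33.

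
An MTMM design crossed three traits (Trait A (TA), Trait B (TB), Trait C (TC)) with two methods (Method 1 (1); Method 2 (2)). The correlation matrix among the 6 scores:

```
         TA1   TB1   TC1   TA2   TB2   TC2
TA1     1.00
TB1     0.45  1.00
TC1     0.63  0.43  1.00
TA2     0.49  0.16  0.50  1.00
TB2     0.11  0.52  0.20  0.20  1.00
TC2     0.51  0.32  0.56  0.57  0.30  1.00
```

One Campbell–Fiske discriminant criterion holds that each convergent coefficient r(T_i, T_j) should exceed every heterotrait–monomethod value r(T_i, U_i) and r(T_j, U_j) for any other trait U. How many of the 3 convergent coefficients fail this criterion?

Each convergent coefficient versus the relevant comparison correlations:
TA (methods 1·2): 0.49 vs {0.45, 0.20, 0.63, 0.57} → fail.
TB (methods 1·2): 0.52 vs {0.45, 0.20, 0.43, 0.30} → pass.
TC (methods 1·2): 0.56 vs {0.63, 0.57, 0.43, 0.30} → fail.
2 of 3 fail.

2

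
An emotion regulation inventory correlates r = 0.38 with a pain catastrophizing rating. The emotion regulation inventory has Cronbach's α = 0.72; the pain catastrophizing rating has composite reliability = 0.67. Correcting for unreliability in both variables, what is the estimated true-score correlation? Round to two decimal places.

r_true = r_obs / √(r_xx · r_yy) = 0.38 / √(0.72 × 0.67) = 0.38 / √0.4824 = 0.38 / 0.6946 ≈ 0.55.

0.55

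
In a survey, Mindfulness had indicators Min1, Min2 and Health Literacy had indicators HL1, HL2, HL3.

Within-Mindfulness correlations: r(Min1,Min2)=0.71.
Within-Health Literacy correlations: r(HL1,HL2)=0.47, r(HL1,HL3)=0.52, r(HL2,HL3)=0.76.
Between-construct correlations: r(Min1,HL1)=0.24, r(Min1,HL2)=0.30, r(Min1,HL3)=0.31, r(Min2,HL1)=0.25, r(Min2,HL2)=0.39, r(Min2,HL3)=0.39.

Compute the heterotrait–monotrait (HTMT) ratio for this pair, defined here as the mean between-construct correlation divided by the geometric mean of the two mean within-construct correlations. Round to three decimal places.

Mean heterotrait r = 1.88/6 = 0.3133.
Mean within-Min = 0.71/1 = 0.7100; mean within-HL = 1.75/3 = 0.5833.
Geometric mean = √(0.7100 × 0.5833) = 0.6435.
HTMT = 0.3133 / 0.6435 = 0.487.

0.487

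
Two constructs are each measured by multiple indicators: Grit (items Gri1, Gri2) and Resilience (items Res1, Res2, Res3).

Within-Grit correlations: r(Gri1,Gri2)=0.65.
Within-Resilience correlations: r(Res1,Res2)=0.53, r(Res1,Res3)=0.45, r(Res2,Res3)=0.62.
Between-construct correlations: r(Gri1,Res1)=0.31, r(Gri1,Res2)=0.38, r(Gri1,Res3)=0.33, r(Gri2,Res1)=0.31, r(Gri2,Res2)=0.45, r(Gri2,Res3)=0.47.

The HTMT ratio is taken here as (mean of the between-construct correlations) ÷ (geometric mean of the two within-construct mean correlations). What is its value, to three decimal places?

0.637

Between-construct mean = 2.25/6 = 0.3750.
Mean within-Gri = 0.65/1 = 0.6500; mean within-Res = 1.60/3 = 0.5333.
Geometric mean = √(0.6500 × 0.5333) = 0.5888.
HTMT = 0.3750 / 0.5888 = 0.637.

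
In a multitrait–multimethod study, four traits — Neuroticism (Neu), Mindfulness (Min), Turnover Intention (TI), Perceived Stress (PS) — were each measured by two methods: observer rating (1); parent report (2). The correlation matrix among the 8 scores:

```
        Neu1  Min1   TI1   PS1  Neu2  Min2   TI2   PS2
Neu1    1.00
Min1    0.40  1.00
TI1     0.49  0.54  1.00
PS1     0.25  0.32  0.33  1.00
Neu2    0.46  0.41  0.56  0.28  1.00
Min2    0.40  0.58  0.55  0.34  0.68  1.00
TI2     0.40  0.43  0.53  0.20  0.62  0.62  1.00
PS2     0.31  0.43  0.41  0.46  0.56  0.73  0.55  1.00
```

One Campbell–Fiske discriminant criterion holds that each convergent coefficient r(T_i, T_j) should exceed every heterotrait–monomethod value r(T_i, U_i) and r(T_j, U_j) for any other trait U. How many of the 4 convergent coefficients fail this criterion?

4

Checking each validity diagonal entry against its comparison values:
Neu (methods 1·2): 0.46 vs {0.40, 0.68, 0.49, 0.62, 0.25, 0.56} → fail.
Min (methods 1·2): 0.58 vs {0.40, 0.68, 0.54, 0.62, 0.32, 0.73} → fail.
TI (methods 1·2): 0.53 vs {0.49, 0.62, 0.54, 0.62, 0.33, 0.55} → fail.
PS (methods 1·2): 0.46 vs {0.25, 0.56, 0.32, 0.73, 0.33, 0.55} → fail.
4 of 4 fail.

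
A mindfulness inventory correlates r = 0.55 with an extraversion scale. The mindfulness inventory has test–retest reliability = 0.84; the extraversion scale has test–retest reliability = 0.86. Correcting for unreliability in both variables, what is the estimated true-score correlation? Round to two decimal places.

r_true = r_obs / √(r_xx · r_yy) = 0.55 / √(0.84 × 0.86) = 0.55 / √0.7224 = 0.55 / 0.8499 ≈ 0.65.

0.65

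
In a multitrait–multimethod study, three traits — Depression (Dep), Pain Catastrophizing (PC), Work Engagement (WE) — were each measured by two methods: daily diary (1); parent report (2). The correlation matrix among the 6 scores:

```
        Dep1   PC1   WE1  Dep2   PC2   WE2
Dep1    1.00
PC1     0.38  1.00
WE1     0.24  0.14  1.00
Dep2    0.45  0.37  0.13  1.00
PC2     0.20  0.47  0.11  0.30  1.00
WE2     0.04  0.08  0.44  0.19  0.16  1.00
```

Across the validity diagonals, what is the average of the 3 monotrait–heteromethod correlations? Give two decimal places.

0.45

Convergent values: 0.45, 0.47, 0.44; mean = 1.36/3 = 0.45.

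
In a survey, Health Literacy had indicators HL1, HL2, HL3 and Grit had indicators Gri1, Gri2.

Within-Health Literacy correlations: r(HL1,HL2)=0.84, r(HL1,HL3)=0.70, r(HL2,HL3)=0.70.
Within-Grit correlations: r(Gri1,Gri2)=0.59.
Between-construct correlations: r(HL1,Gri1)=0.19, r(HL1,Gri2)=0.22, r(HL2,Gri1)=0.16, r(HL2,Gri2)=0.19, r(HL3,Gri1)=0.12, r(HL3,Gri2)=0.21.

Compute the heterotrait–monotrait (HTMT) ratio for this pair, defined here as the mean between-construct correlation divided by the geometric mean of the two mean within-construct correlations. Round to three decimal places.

0.274

Mean between = 1.09/6 = 0.1817.
Mean within-HL = 2.24/3 = 0.7467; mean within-Gri = 0.59/1 = 0.5900.
Geometric mean = √(0.7467 × 0.5900) = 0.6637.
HTMT = 0.1817 / 0.6637 = 0.274.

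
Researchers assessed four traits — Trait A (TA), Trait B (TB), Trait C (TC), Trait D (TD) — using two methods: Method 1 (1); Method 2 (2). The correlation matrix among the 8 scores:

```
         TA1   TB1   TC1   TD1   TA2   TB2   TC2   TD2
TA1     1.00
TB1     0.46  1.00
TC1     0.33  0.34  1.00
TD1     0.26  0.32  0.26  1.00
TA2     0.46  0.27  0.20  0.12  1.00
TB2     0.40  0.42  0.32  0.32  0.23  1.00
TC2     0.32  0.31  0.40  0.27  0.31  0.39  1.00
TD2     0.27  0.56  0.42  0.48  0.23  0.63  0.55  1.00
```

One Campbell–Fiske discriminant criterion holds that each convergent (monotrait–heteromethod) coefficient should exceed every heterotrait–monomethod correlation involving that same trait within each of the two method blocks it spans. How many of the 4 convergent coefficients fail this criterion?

4

Checking each validity diagonal entry against its comparison values:
TA (methods 1·2): 0.46 vs {0.46, 0.23, 0.33, 0.31, 0.26, 0.23} → fail.
TB (methods 1·2): 0.42 vs {0.46, 0.23, 0.34, 0.39, 0.32, 0.63} → fail.
TC (methods 1·2): 0.40 vs {0.33, 0.31, 0.34, 0.39, 0.26, 0.55} → fail.
TD (methods 1·2): 0.48 vs {0.26, 0.23, 0.32, 0.63, 0.26, 0.55} → fail.
4 of 4 fail.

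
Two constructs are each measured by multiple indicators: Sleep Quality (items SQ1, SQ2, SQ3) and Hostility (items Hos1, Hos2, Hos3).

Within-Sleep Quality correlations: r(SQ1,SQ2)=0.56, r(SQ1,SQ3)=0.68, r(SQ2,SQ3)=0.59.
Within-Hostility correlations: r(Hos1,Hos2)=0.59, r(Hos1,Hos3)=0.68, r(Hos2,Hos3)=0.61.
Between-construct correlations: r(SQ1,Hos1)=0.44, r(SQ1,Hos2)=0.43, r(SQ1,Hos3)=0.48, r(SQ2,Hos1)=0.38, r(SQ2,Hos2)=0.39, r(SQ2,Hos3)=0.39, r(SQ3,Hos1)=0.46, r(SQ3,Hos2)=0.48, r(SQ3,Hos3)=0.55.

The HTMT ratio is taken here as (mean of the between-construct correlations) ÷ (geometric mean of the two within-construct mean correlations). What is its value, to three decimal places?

Mean heterotrait r = 4.00/9 = 0.4444.
Mean within-SQ = 1.83/3 = 0.6100; mean within-Hos = 1.88/3 = 0.6267.
Geometric mean = √(0.6100 × 0.6267) = 0.6183.
HTMT = 0.4444 / 0.6183 = 0.719.

0.719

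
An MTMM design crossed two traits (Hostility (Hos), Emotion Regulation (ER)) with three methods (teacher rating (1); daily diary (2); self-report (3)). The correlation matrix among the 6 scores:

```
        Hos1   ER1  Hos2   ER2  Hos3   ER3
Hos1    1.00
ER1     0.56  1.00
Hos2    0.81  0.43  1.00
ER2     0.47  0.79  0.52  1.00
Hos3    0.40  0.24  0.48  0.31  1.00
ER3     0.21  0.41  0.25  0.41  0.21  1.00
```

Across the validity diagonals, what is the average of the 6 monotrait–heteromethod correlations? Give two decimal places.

0.55

Convergent values: 0.81, 0.40, 0.48, 0.79, 0.41, 0.41; mean = 3.30/6 = 0.55.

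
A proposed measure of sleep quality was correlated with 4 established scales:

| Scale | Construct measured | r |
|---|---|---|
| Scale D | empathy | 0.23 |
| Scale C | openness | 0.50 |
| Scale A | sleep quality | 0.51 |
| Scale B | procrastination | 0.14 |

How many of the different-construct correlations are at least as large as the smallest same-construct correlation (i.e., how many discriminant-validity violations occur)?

0

Convergent (same construct = sleep quality): Scale A.
Smallest convergent = 0.51. Discriminant values: 0.23, 0.50, 0.14; count ≥ 0.51 → 0.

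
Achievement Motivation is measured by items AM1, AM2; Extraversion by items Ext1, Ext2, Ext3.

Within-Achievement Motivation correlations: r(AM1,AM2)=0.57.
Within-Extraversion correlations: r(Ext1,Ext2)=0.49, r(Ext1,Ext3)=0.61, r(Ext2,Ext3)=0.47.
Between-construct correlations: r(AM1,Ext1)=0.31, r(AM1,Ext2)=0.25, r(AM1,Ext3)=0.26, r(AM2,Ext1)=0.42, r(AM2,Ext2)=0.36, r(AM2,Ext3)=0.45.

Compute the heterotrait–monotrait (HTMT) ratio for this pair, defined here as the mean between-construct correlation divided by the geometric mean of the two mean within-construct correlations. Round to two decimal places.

0.63

Mean between = 2.05/6 = 0.3417.
Mean within-AM = 0.57/1 = 0.5700; mean within-Ext = 1.57/3 = 0.5233.
Geometric mean = √(0.5700 × 0.5233) = 0.5462.
HTMT = 0.3417 / 0.5462 = 0.63.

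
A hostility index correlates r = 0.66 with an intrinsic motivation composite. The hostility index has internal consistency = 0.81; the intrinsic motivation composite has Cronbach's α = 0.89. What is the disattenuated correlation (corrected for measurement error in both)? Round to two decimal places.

r_true = r_obs / √(r_xx · r_yy) = 0.66 / √(0.81 × 0.89) = 0.66 / √0.7209 = 0.66 / 0.8491 ≈ 0.78.

0.78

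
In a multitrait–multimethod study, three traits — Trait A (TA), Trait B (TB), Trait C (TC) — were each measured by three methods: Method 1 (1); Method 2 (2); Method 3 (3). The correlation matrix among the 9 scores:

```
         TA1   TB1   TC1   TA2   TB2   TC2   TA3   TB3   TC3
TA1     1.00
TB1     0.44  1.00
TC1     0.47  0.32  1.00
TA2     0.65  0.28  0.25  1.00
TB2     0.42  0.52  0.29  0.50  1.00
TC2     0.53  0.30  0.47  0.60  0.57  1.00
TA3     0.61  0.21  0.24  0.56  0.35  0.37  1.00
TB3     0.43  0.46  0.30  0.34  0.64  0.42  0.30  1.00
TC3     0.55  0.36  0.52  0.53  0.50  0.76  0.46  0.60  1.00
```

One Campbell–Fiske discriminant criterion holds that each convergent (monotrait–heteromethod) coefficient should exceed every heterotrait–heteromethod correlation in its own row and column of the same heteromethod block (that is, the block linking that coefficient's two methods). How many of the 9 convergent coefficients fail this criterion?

Convergent coefficients and their comparison sets:
TA (methods 1·2): 0.65 vs {0.42, 0.28, 0.53, 0.25} → pass.
TA (methods 1·3): 0.61 vs {0.43, 0.21, 0.55, 0.24} → pass.
TA (methods 2·3): 0.56 vs {0.34, 0.35, 0.53, 0.37} → pass.
TB (methods 1·2): 0.52 vs {0.28, 0.42, 0.30, 0.29} → pass.
TB (methods 1·3): 0.46 vs {0.21, 0.43, 0.36, 0.30} → pass.
TB (methods 2·3): 0.64 vs {0.35, 0.34, 0.50, 0.42} → pass.
TC (methods 1·2): 0.47 vs {0.25, 0.53, 0.29, 0.30} → fail.
TC (methods 1·3): 0.52 vs {0.24, 0.55, 0.30, 0.36} → fail.
TC (methods 2·3): 0.76 vs {0.37, 0.53, 0.42, 0.50} → pass.
2 of 9 fail.

2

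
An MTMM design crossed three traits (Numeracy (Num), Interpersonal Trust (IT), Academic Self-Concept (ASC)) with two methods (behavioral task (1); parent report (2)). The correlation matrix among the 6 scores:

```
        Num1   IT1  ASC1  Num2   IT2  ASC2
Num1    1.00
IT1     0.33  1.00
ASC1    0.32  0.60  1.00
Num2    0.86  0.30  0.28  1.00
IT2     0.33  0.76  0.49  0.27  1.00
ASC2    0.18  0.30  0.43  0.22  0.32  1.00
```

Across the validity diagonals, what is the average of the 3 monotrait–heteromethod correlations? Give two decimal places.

Convergent values: 0.86, 0.76, 0.43; mean = 2.05/3 = 0.68.

0.68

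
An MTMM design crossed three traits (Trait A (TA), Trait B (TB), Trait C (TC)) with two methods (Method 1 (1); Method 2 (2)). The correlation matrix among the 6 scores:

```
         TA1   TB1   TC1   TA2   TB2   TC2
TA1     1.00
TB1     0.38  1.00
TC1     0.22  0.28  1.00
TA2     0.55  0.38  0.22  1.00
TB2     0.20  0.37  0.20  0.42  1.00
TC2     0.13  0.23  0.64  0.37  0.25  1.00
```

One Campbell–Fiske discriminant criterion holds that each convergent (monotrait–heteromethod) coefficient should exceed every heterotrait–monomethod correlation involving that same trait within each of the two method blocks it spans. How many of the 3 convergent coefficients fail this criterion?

1

Checking each validity diagonal entry against its comparison values:
TA (methods 1·2): 0.55 vs {0.38, 0.42, 0.22, 0.37} → pass.
TB (methods 1·2): 0.37 vs {0.38, 0.42, 0.28, 0.25} → fail.
TC (methods 1·2): 0.64 vs {0.22, 0.37, 0.28, 0.25} → pass.
1 of 3 fail.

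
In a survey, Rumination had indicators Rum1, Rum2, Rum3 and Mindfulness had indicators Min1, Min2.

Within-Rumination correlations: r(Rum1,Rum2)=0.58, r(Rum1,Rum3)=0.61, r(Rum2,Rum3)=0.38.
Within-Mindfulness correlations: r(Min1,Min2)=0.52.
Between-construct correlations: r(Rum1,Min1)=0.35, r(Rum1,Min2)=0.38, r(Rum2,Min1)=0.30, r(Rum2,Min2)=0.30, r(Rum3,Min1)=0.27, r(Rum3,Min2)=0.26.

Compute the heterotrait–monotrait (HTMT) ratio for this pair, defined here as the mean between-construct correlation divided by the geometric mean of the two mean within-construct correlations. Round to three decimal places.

0.594

Mean between = 1.86/6 = 0.3100.
Mean within-Rum = 1.57/3 = 0.5233; mean within-Min = 0.52/1 = 0.5200.
Geometric mean = √(0.5233 × 0.5200) = 0.5216.
HTMT = 0.3100 / 0.5216 = 0.594.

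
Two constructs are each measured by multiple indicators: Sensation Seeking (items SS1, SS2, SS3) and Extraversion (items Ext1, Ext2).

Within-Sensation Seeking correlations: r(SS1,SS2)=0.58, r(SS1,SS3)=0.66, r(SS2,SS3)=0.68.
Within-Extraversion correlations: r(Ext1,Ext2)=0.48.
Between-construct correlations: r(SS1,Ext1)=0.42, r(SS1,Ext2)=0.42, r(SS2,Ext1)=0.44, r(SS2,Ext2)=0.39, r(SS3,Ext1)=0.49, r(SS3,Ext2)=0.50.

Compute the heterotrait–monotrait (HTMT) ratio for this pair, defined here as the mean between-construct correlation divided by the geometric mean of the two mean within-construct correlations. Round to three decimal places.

Mean between = 2.66/6 = 0.4433.
Mean within-SS = 1.92/3 = 0.6400; mean within-Ext = 0.48/1 = 0.4800.
Geometric mean = √(0.6400 × 0.4800) = 0.5543.
HTMT = 0.4433 / 0.5543 = 0.800.

0.800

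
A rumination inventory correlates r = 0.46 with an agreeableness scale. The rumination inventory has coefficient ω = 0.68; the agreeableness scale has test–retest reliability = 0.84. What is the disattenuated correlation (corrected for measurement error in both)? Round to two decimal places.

r_true = r_obs / √(r_xx · r_yy) = 0.46 / √(0.68 × 0.84) = 0.46 / √0.5712 = 0.46 / 0.7558 ≈ 0.61.

0.61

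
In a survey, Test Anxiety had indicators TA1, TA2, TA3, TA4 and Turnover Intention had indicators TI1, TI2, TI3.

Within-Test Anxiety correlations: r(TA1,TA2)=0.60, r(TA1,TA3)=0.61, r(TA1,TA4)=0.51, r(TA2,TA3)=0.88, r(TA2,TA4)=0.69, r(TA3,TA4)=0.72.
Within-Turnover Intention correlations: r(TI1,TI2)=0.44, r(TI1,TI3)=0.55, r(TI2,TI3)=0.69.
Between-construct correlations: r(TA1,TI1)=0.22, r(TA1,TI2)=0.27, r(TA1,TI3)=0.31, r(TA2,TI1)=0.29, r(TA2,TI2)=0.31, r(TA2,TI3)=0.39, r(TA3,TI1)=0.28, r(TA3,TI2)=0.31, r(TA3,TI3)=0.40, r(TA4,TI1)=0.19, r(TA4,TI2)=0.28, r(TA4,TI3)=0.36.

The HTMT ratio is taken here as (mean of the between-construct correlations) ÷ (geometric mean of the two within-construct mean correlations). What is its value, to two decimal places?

0.49

Between-construct mean = 3.61/12 = 0.3008.
Mean within-TA = 4.01/6 = 0.6683; mean within-TI = 1.68/3 = 0.5600.
Geometric mean = √(0.6683 × 0.5600) = 0.6118.
HTMT = 0.3008 / 0.6118 = 0.49.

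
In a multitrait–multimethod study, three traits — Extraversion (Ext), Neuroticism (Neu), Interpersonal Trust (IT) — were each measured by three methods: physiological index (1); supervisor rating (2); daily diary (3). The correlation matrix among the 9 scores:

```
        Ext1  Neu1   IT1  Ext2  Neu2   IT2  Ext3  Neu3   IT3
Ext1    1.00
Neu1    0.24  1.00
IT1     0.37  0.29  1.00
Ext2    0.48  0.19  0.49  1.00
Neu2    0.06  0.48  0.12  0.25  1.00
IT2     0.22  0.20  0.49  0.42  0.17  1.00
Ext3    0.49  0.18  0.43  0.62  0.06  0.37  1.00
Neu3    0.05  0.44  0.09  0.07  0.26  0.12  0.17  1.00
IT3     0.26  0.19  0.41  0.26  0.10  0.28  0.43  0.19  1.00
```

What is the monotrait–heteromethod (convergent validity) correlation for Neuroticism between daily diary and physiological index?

Same trait (Neu), different methods: r(Neu3, Neu1) = 0.44.

0.44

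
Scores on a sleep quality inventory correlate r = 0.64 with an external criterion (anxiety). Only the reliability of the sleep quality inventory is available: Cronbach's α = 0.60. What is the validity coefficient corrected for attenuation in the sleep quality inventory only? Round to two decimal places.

0.83

Single correction: r_c = r_obs / √r_xx = 0.64 / √0.60 = 0.64 / 0.7746 ≈ 0.83.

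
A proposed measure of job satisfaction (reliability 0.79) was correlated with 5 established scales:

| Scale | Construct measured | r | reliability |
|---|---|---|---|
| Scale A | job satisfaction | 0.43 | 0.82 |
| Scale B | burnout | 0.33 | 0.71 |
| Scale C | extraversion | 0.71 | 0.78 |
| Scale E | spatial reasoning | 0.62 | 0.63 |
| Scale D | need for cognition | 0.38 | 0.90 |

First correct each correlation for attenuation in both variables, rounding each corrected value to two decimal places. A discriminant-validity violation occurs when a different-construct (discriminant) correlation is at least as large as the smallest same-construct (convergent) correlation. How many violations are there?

2

Disattenuated r (r / √(r_scale · r_new)):
  Scale A (conv): 0.43 / √(0.82·0.79) = 0.53
  Scale B (disc): 0.33 / √(0.71·0.79) = 0.44
  Scale C (disc): 0.71 / √(0.78·0.79) = 0.90
  Scale E (disc): 0.62 / √(0.63·0.79) = 0.88
  Scale D (disc): 0.38 / √(0.90·0.79) = 0.45
Smallest convergent = 0.53. Discriminant values: 0.44, 0.90, 0.88, 0.45; count ≥ 0.53 → 2.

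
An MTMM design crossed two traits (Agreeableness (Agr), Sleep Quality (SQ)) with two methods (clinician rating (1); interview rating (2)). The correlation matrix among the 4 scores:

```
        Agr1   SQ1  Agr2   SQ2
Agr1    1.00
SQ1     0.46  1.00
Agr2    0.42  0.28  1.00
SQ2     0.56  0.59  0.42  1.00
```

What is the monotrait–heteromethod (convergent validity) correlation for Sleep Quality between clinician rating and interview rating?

Same trait (SQ), different methods: r(SQ1, SQ2) = 0.59.

0.59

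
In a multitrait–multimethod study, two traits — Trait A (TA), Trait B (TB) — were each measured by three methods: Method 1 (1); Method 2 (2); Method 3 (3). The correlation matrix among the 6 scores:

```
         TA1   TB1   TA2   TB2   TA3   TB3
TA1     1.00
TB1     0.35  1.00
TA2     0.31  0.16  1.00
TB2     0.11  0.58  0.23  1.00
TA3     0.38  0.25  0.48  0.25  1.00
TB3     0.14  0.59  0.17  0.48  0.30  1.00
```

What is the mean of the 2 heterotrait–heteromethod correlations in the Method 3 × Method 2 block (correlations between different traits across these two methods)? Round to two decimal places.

0.21

HTHM values (method 3 × method 2): 0.25, 0.17; mean = 0.42/2 = 0.21.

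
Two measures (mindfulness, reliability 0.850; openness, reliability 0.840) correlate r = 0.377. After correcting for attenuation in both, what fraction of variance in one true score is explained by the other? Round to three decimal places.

0.199

Disattenuated r = 0.377 / √(0.850 × 0.840) = 0.377 / 0.8450 = 0.4462.
Shared true-score variance = 0.4462² = 0.1991 ≈ 0.199.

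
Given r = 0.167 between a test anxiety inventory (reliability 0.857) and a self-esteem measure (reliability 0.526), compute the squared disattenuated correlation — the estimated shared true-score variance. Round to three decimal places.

Disattenuated r = 0.167 / √(0.857 × 0.526) = 0.167 / 0.6714 = 0.2487.
Shared true-score variance = 0.2487² = 0.0619 ≈ 0.062.

0.062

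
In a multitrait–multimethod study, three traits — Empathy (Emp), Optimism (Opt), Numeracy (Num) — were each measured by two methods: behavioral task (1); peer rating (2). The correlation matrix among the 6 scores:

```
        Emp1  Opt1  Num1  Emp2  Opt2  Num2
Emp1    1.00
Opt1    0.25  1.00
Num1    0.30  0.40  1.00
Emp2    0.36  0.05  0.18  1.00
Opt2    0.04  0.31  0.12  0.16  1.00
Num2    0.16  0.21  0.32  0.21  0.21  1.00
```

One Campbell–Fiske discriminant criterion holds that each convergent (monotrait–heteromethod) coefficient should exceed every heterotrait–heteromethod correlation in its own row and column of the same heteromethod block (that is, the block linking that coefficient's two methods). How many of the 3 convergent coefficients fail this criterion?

0

Each convergent coefficient versus the relevant comparison correlations:
Emp (methods 1·2): 0.36 vs {0.04, 0.05, 0.16, 0.18} → pass.
Opt (methods 1·2): 0.31 vs {0.05, 0.04, 0.21, 0.12} → pass.
Num (methods 1·2): 0.32 vs {0.18, 0.16, 0.12, 0.21} → pass.
0 of 3 fail.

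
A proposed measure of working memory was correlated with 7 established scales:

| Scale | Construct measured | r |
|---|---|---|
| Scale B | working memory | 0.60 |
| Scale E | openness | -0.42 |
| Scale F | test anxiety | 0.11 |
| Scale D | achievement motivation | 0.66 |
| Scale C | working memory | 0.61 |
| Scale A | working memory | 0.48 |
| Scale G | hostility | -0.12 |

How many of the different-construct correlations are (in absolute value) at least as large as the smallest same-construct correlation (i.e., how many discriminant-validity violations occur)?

Convergent (same construct = working memory): Scale B, Scale C, Scale A.
Smallest convergent = 0.48. Discriminant |r|: 0.42, 0.11, 0.66, 0.12; count ≥ 0.48 → 1.

1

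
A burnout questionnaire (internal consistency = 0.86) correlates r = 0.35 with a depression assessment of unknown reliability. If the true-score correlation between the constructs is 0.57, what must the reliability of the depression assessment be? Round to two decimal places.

r_true = r_obs / √(r_xx · r_yy) ⇒ 0.57 = 0.35 / √(0.86 · r_yy).
√(0.86 · r_yy) = 0.35 / 0.57 = 0.6140; 0.86 · r_yy = 0.3770; r_yy = 0.3770 / 0.86 ≈ 0.44.

0.44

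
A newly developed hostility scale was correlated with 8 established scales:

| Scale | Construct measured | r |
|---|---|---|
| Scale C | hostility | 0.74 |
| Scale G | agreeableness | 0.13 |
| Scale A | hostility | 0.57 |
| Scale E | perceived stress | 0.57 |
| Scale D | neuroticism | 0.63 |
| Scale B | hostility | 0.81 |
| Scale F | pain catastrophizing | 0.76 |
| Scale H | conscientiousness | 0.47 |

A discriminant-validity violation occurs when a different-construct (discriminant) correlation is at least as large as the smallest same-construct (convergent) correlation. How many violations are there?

Convergent (same construct = hostility): Scale C, Scale A, Scale B.
Smallest convergent = 0.57. Discriminant values: 0.13, 0.57, 0.63, 0.76, 0.47; count ≥ 0.57 → 3.

3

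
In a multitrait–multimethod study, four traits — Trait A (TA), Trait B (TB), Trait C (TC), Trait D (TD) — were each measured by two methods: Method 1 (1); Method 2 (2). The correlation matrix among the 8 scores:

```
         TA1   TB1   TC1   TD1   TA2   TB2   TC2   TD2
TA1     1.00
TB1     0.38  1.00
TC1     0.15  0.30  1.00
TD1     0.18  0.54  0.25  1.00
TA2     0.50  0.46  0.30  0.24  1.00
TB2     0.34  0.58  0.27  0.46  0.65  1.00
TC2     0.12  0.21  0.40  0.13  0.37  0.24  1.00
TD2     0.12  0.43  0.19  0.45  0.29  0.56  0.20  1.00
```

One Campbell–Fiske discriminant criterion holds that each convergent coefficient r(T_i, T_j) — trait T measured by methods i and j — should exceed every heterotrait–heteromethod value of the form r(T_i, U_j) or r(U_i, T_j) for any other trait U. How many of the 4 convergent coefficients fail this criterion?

Each convergent coefficient versus the relevant comparison correlations:
TA (methods 1·2): 0.50 vs {0.34, 0.46, 0.12, 0.30, 0.12, 0.24} → pass.
TB (methods 1·2): 0.58 vs {0.46, 0.34, 0.21, 0.27, 0.43, 0.46} → pass.
TC (methods 1·2): 0.40 vs {0.30, 0.12, 0.27, 0.21, 0.19, 0.13} → pass.
TD (methods 1·2): 0.45 vs {0.24, 0.12, 0.46, 0.43, 0.13, 0.19} → fail.
1 of 4 fail.

1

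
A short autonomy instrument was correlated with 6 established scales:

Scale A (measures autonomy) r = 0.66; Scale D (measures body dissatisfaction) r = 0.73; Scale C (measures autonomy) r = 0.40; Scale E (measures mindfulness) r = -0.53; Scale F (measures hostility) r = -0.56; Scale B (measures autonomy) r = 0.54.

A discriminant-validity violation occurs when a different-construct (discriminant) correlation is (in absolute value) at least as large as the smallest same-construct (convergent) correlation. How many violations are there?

3

Convergent (same construct = autonomy): Scale A, Scale C, Scale B.
Smallest convergent = 0.40. Discriminant |r|: 0.73, 0.53, 0.56; count ≥ 0.40 → 3.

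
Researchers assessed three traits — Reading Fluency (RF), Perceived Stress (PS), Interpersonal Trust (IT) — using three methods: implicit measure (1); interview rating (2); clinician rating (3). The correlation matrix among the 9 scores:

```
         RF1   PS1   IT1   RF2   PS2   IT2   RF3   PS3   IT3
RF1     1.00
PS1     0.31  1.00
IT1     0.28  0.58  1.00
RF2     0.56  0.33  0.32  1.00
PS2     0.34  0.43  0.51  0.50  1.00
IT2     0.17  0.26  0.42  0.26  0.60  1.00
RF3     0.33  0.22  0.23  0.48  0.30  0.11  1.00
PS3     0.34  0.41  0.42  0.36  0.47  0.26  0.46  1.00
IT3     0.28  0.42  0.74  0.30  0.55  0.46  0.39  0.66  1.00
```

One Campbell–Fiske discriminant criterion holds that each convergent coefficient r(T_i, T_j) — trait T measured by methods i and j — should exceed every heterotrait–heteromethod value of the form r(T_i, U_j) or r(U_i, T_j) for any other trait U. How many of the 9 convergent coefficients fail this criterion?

Convergent coefficients and their comparison sets:
RF (methods 1·2): 0.56 vs {0.34, 0.33, 0.17, 0.32} → pass.
RF (methods 1·3): 0.33 vs {0.34, 0.22, 0.28, 0.23} → fail.
RF (methods 2·3): 0.48 vs {0.36, 0.30, 0.30, 0.11} → pass.
PS (methods 1·2): 0.43 vs {0.33, 0.34, 0.26, 0.51} → fail.
PS (methods 1·3): 0.41 vs {0.22, 0.34, 0.42, 0.42} → fail.
PS (methods 2·3): 0.47 vs {0.30, 0.36, 0.55, 0.26} → fail.
IT (methods 1·2): 0.42 vs {0.32, 0.17, 0.51, 0.26} → fail.
IT (methods 1·3): 0.74 vs {0.23, 0.28, 0.42, 0.42} → pass.
IT (methods 2·3): 0.46 vs {0.11, 0.30, 0.26, 0.55} → fail.
6 of 9 fail.

6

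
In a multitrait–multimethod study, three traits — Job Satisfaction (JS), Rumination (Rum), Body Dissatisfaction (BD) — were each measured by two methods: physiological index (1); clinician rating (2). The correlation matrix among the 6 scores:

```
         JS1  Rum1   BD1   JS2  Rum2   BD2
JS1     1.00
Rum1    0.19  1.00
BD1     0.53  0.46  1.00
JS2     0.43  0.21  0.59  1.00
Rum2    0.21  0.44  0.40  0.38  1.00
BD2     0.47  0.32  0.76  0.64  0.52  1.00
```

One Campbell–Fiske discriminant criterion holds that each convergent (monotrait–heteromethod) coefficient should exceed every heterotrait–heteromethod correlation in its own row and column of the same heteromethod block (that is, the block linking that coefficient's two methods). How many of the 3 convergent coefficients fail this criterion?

1

Checking each validity diagonal entry against its comparison values:
JS (methods 1·2): 0.43 vs {0.21, 0.21, 0.47, 0.59} → fail.
Rum (methods 1·2): 0.44 vs {0.21, 0.21, 0.32, 0.40} → pass.
BD (methods 1·2): 0.76 vs {0.59, 0.47, 0.40, 0.32} → pass.
1 of 3 fail.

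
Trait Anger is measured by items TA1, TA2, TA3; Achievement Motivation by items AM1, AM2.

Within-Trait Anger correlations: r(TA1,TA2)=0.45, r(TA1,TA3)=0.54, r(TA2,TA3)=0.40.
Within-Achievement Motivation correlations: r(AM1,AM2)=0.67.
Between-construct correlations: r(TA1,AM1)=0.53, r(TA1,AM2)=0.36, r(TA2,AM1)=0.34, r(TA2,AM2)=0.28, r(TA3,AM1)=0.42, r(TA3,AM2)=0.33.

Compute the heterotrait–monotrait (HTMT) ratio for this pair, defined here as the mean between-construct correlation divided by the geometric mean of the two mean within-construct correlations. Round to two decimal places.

Mean heterotrait r = 2.26/6 = 0.3767.
Mean within-TA = 1.39/3 = 0.4633; mean within-AM = 0.67/1 = 0.6700.
Geometric mean = √(0.4633 × 0.6700) = 0.5571.
HTMT = 0.3767 / 0.5571 = 0.68.

0.68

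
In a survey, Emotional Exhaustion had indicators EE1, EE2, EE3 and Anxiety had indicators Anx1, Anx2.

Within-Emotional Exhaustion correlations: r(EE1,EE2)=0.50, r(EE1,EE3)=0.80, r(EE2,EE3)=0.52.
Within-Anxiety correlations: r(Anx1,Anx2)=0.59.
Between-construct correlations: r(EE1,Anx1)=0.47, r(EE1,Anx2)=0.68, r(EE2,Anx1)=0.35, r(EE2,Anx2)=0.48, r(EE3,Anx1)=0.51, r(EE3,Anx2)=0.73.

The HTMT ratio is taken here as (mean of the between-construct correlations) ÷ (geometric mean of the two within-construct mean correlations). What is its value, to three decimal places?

0.897

Between-construct mean = 3.22/6 = 0.5367.
Mean within-EE = 1.82/3 = 0.6067; mean within-Anx = 0.59/1 = 0.5900.
Geometric mean = √(0.6067 × 0.5900) = 0.5983.
HTMT = 0.5367 / 0.5983 = 0.897.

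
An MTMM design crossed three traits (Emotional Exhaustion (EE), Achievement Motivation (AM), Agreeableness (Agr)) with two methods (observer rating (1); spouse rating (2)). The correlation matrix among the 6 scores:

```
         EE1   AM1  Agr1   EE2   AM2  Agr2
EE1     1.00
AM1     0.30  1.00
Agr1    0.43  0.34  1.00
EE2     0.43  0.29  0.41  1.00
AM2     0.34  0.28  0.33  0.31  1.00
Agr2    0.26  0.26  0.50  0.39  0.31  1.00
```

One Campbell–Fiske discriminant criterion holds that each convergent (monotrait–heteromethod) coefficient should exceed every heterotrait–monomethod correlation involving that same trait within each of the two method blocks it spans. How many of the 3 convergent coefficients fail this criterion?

2

Each convergent coefficient versus the relevant comparison correlations:
EE (methods 1·2): 0.43 vs {0.30, 0.31, 0.43, 0.39} → fail.
AM (methods 1·2): 0.28 vs {0.30, 0.31, 0.34, 0.31} → fail.
Agr (methods 1·2): 0.50 vs {0.43, 0.39, 0.34, 0.31} → pass.
2 of 3 fail.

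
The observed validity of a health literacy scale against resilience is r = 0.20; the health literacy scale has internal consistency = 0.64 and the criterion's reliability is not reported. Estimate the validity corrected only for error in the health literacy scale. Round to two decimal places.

0.25

Single correction: r_c = r_obs / √r_xx = 0.20 / √0.64 = 0.20 / 0.8000 ≈ 0.25.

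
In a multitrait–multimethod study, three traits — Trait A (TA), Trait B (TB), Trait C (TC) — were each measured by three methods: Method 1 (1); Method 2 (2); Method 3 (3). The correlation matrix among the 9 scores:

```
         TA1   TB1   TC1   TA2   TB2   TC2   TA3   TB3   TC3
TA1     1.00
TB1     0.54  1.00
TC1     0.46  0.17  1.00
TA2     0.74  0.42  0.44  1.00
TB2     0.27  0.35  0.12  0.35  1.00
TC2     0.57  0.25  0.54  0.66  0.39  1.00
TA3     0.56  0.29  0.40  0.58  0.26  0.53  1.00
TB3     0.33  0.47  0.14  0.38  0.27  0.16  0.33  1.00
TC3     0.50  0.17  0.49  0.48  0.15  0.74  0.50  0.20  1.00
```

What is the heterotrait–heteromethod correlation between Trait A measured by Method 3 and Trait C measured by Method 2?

0.53

Different traits and methods: r(TA3, TC2) = 0.53.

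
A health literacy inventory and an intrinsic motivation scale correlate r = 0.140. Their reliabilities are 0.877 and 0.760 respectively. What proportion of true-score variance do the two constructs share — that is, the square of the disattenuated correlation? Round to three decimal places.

Disattenuated r = 0.140 / √(0.877 × 0.760) = 0.140 / 0.8164 = 0.1715.
Shared true-score variance = 0.1715² = 0.0294 ≈ 0.029.

0.029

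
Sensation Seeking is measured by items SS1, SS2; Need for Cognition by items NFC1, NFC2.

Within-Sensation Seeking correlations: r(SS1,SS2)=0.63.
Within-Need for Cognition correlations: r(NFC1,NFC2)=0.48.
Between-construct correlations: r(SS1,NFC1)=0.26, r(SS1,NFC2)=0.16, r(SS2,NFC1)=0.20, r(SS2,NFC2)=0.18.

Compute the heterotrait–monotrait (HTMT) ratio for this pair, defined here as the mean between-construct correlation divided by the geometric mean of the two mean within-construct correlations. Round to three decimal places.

0.364

Mean heterotrait r = 0.80/4 = 0.2000.
Mean within-SS = 0.63/1 = 0.6300; mean within-NFC = 0.48/1 = 0.4800.
Geometric mean = √(0.6300 × 0.4800) = 0.5499.
HTMT = 0.2000 / 0.5499 = 0.364.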